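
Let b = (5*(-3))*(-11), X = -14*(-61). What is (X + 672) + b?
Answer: 1691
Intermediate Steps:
X = 854
b = 165 (b = -15*(-11) = 165)
(X + 672) + b = (854 + 672) + 165 = 1526 + 165 = 1691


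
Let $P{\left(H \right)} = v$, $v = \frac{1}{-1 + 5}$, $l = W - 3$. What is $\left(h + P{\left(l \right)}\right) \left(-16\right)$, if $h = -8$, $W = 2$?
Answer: $124$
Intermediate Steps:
$l = -1$ ($l = 2 - 3 = -1$)
$v = \frac{1}{4} \approx 0.25$
$P{\left(H \right)} = \frac{1}{4}$
$\left(h + P{\left(l \right)}\right) \left(-16\right) = \left(-8 + \frac{1}{4}\right) \left(-16\right) = \left(- \frac{31}{4}\right) \left(-16\right) = 124$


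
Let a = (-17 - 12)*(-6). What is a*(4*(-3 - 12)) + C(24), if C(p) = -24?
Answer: -10464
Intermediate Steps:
a = 174 (a = -29*(-6) = 174)
a*(4*(-3 - 12)) + C(24) = 174*(4*(-3 - 12)) - 24 = 174*(4*(-15)) - 24 = 174*(-60) - 24 = -10440 - 24 = -10464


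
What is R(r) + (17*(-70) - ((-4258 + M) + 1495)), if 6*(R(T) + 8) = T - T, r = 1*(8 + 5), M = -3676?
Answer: 5241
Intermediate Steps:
r = 13 (r = 1*13 = 13)
R(T) = -8 (R(T) = -8 + (T - T)/6 = -8 + (1/6)*0 = -8 + 0 = -8)
R(r) + (17*(-70) - ((-4258 + M) + 1495)) = -8 + (17*(-70) - ((-4258 - 3676) + 1495)) = -8 + (-1190 - (-7934 + 1495)) = -8 + (-1190 - 1*(-6439)) = -8 + (-1190 + 6439) = -8 + 5249 = 5241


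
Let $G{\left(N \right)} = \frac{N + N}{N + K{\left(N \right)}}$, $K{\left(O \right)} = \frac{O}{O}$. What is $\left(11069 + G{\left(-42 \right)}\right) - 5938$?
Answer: $\frac{210455}{41} \approx 5133.0$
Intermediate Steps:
$K{\left(O \right)} = 1$
$G{\left(N \right)} = \frac{2 N}{1 + N}$ ($G{\left(N \right)} = \frac{N + N}{N + 1} = \frac{2 N}{1 + N}$)
$\left(11069 + G{\left(-42 \right)}\right) - 5938 = \left(11069 + 2 \left(-42\right) \frac{1}{1 - 42}\right) - 5938 = \left(11069 + 2 \left(-42\right) \frac{1}{-41}\right) - 5938 = \left(11069 + 2 \left(-42\right) \left(- \frac{1}{41}\right)\right) - 5938 = \left(11069 + \frac{84}{41}\right) - 5938 = \frac{453913}{41} - 5938 = \frac{210455}{41}$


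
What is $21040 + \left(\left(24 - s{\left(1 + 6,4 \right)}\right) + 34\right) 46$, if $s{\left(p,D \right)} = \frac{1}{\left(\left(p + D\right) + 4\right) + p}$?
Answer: $\frac{260765}{11} \approx 23706.0$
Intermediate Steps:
$s{\left(p,D \right)} = \frac{1}{4 + D + 2 p}$ ($s{\left(p,D \right)} = \frac{1}{\left(\left(D + p\right) + 4\right) + p} = \frac{1}{\left(4 + D + p\right) + p} = \frac{1}{4 + D + 2 p}$)
$21040 + \left(\left(24 - s{\left(1 + 6,4 \right)}\right) + 34\right) 46 = 21040 + \left(\left(24 - \frac{1}{4 + 4 + 2 \left(1 + 6\right)}\right) + 34\right) 46 = 21040 + \left(\left(24 - \frac{1}{4 + 4 + 2 \cdot 7}\right) + 34\right) 46 = 21040 + \left(\left(24 - \frac{1}{4 + 4 + 14}\right) + 34\right) 46 = 21040 + \left(\left(24 - \frac{1}{22}\right) + 34\right) 46 = 21040 + \left(\frac{527}{22} + 34\right) 46 = 21040 + \frac{1275}{22} \cdot 46 = 21040 + \frac{29325}{11} = \frac{260765}{11}$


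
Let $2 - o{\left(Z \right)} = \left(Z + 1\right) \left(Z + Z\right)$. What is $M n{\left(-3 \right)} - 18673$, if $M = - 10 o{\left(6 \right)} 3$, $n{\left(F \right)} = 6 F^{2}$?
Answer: $114167$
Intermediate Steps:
$o{\left(Z \right)} = 2 - 2 Z \left(1 + Z\right)$ ($o{\left(Z \right)} = 2 - \left(Z + 1\right) \left(Z + Z\right) = 2 - \left(1 + Z\right) 2 Z = 2 - 2 Z \left(1 + Z\right)$)
$M = 2460$ ($M = - 10 \left(2 - 12 - 2 \cdot 6^{2}\right) 3 = - 10 \left(2 - 12 - 72\right) 3 = \left(-10\right) \left(-82\right) 3 = 820 \cdot 3 = 2460$)
$M n{\left(-3 \right)} - 18673 = 2460 \cdot 6 \left(-3\right)^{2} - 18673 = 2460 \cdot 6 \cdot 9 - 18673 = 2460 \cdot 54 - 18673 = 132840 - 18673 = 114167$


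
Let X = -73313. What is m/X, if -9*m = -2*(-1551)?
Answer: 1034/219939 ≈ 0.0047013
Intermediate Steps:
m = -1034/3 (m = -(-2)*(-1551)/9 = -1/9*3102 = -1034/3 ≈ -344.67)
m/X = -1034/3/(-73313) = -1034/3*(-1/73313) = 1034/219939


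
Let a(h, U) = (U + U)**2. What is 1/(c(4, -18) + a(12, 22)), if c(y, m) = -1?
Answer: 1/1935 ≈ 0.00051680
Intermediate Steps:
a(h, U) = 4*U**2 (a(h, U) = (2*U)**2 = 4*U**2)
1/(c(4, -18) + a(12, 22)) = 1/(-1 + 4*22**2) = 1/(-1 + 4*484) = 1/(-1 + 1936) = 1/1935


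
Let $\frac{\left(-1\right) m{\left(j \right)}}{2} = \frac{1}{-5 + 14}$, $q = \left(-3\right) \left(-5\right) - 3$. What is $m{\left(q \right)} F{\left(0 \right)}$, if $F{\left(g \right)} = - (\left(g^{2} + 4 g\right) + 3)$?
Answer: $\frac{2}{3} \approx 0.66667$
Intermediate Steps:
$q = 12$ ($q = 15 - 3 = 12$)
$m{\left(j \right)} = - \frac{2}{9}$ ($m{\left(j \right)} = - \frac{2}{-5 + 14} = - \frac{2}{9}$)
$F{\left(g \right)} = -3 - g^{2} - 4 g$ ($F{\left(g \right)} = - (3 + g^{2} + 4 g) = -3 - g^{2} - 4 g$)
$m{\left(q \right)} F{\left(0 \right)} = - \frac{2 \left(-3 - 0^{2} - 0\right)}{9} = - \frac{2 \left(-3 - 0 + 0\right)}{9} = - \frac{2 \left(-3 + 0 + 0\right)}{9} = \left(- \frac{2}{9}\right) \left(-3\right) = \frac{2}{3}$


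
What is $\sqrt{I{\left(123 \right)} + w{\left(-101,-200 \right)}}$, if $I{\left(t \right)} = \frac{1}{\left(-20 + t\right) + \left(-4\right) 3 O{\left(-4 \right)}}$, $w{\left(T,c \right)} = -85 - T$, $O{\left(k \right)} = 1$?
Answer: $\frac{\sqrt{132587}}{91} \approx 4.0014$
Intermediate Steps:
$I{\left(t \right)} = \frac{1}{-32 + t}$ ($I{\left(t \right)} = \frac{1}{\left(-20 + t\right) + \left(-4\right) 3 \cdot 1} = \frac{1}{\left(-20 + t\right) - 12} = \frac{1}{-32 + t}$)
$\sqrt{I{\left(123 \right)} + w{\left(-101,-200 \right)}} = \sqrt{\frac{1}{-32 + 123} - -16} = \sqrt{\frac{1}{91} + \left(-85 + 101\right)} = \sqrt{\frac{1}{91} + 16} = \sqrt{\frac{1457}{91}} = \frac{\sqrt{132587}}{91}$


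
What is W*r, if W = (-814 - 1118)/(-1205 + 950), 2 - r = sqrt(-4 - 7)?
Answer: 1288/85 - 644*I*sqrt(11)/85 ≈ 15.153 - 25.128*I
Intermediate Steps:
r = 2 - I*sqrt(11) (r = 2 - sqrt(-4 - 7) = 2 - sqrt(-11) = 2 - I*sqrt(11) ≈ 2.0 - 3.3166*I)
W = 644/85 (W = -1932/(-255) = -1932*(-1/255) = 644/85 ≈ 7.5765)
W*r = 644*(2 - I*sqrt(11))/85 = 1288/85 - 644*I*sqrt(11)/85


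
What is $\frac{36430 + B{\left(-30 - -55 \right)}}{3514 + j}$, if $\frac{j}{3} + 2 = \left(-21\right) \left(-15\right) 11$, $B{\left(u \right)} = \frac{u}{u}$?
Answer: $\frac{36431}{13903} \approx 2.6204$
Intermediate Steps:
$B{\left(u \right)} = 1$
$j = 10389$ ($j = -6 + 3 \left(-21\right) \left(-15\right) 11 = -6 + 3 \cdot 315 \cdot 11 = -6 + 3 \cdot 3465 = -6 + 10395 = 10389$)
$\frac{36430 + B{\left(-30 - -55 \right)}}{3514 + j} = \frac{36430 + 1}{3514 + 10389} = \frac{36431}{13903}$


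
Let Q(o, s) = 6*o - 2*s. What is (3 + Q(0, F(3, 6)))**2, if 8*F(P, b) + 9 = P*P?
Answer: 9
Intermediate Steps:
F(P, b) = -9/8 + P**2/8 (F(P, b) = -9/8 + (P*P)/8 = -9/8 + P**2/8)
Q(o, s) = -2*s + 6*o
(3 + Q(0, F(3, 6)))**2 = (3 + (-2*(-9/8 + (1/8)*3**2) + 6*0))**2 = (3 + (-2*(-9/8 + (1/8)*9) + 0))**2 = (3 + (-2*(-9/8 + 9/8) + 0))**2 = (3 + (-2*0 + 0))**2 = (3 + (0 + 0))**2 = (3 + 0)**2 = 3**2 = 9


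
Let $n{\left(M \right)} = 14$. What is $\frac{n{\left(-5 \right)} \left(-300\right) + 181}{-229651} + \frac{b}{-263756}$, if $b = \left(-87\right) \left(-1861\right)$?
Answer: $- \frac{36122069093}{60571829156} \approx -0.59635$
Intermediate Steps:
$b = 161907$
$\frac{n{\left(-5 \right)} \left(-300\right) + 181}{-229651} + \frac{b}{-263756} = \frac{14 \left(-300\right) + 181}{-229651} + \frac{161907}{-263756} = \left(-4200 + 181\right) \left(- \frac{1}{229651}\right) + 161907 \left(- \frac{1}{263756}\right) = \left(-4019\right) \left(- \frac{1}{229651}\right) - \frac{161907}{263756} = \frac{4019}{229651} - \frac{161907}{263756} = - \frac{36122069093}{60571829156}$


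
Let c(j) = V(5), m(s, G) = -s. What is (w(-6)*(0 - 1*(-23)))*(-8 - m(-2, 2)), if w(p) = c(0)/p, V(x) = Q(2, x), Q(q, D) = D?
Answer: 575/3 ≈ 191.67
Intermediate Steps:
V(x) = x
c(j) = 5
w(p) = 5/p
(w(-6)*(0 - 1*(-23)))*(-8 - m(-2, 2)) = ((5/(-6))*(0 - 1*(-23)))*(-8 - (-1)*(-2)) = ((5*(-⅙))*(0 + 23))*(-8 - 1*2) = (-⅚*23)*(-8 - 2) = -115/6*(-10) = 575/3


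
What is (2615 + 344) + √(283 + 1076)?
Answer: 2959 + 3*√151 ≈ 2995.9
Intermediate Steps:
(2615 + 344) + √(283 + 1076) = 2959 + √1359 = 2959 + 3*√151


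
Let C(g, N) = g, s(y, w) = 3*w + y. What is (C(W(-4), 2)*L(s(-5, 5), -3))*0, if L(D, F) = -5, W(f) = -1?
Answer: 0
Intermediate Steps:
s(y, w) = y + 3*w
(C(W(-4), 2)*L(s(-5, 5), -3))*0 = -1*(-5)*0 = 5*0 = 0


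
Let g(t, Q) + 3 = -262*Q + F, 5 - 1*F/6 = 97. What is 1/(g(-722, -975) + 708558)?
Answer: 1/963453 ≈ 1.0379e-6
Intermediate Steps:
F = -552 (F = 30 - 6*97 = 30 - 582 = -552)
g(t, Q) = -555 - 262*Q (g(t, Q) = -3 + (-262*Q - 552) = -3 + (-552 - 262*Q) = -555 - 262*Q)
1/(g(-722, -975) + 708558) = 1/((-555 - 262*(-975)) + 708558) = 1/((-555 + 255450) + 708558) = 1/(254895 + 708558) = 1/963453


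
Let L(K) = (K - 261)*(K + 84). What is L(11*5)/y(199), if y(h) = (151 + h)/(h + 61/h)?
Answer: -81120122/4975 ≈ -16306.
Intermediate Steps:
y(h) = (151 + h)/(h + 61/h)
L(K) = (-261 + K)*(84 + K)
L(11*5)/y(199) = (-21924 + (11*5)² - 1947*5)/((199*(151 + 199)/(61 + 199²))) = (-21924 + 55² - 177*55)/((199*350/(61 + 39601))) = (-21924 + 3025 - 9735)/((199*350/39662)) = -28634/(199*(1/39662)*350) = -28634/4975/2833 = -28634*2833/4975 = -81120122/4975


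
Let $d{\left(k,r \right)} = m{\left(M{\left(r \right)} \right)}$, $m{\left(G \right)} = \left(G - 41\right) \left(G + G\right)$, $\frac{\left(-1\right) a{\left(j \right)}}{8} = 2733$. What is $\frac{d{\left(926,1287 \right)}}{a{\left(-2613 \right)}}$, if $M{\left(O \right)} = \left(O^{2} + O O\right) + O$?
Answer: $- \frac{915218818800}{911} \approx -1.0046 \cdot 10^{9}$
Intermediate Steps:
$a{\left(j \right)} = -21864$ ($a{\left(j \right)} = \left(-8\right) 2733 = -21864$)
$M{\left(O \right)} = O + 2 O^{2}$ ($M{\left(O \right)} = \left(O^{2} + O^{2}\right) + O = 2 O^{2} + O = O + 2 O^{2}$)
$m{\left(G \right)} = 2 G \left(-41 + G\right)$ ($m{\left(G \right)} = \left(-41 + G\right) 2 G = 2 G \left(-41 + G\right)$)
$d{\left(k,r \right)} = 2 r \left(1 + 2 r\right) \left(-41 + r \left(1 + 2 r\right)\right)$
$\frac{d{\left(926,1287 \right)}}{a{\left(-2613 \right)}} = \frac{2 \cdot 1287 \left(1 + 2 \cdot 1287\right) \left(-41 + 1287 \left(1 + 2 \cdot 1287\right)\right)}{-21864} = 2 \cdot 1287 \left(1 + 2574\right) \left(-41 + 1287 \left(1 + 2574\right)\right) \left(- \frac{1}{21864}\right) = 2 \cdot 1287 \cdot 2575 \left(-41 + 1287 \cdot 2575\right) \left(- \frac{1}{21864}\right) = 2 \cdot 1287 \cdot 2575 \left(-41 + 3314025\right) \left(- \frac{1}{21864}\right) = 2 \cdot 1287 \cdot 2575 \cdot 3313984 \left(- \frac{1}{21864}\right) = 21965251651200 \left(- \frac{1}{21864}\right) = - \frac{915218818800}{911}$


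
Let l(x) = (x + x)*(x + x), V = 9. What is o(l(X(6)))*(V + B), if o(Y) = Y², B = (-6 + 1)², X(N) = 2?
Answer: 8704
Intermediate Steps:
B = 25 (B = (-5)² = 25)
l(x) = 4*x² (l(x) = (2*x)*(2*x) = 4*x²)
o(l(X(6)))*(V + B) = (4*2²)²*(9 + 25) = (4*4)²*34 = 16²*34 = 256*34 = 8704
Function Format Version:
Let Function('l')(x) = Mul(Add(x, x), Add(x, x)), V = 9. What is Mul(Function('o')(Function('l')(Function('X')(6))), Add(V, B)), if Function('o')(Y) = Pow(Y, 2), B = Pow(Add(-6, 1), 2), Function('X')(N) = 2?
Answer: 8704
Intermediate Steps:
B = 25 (B = Pow(-5, 2) = 25)
Function('l')(x) = Mul(4, Pow(x, 2)) (Function('l')(x) = Mul(Mul(2, x), Mul(2, x)) = Mul(4, Pow(x, 2)))
Mul(Function('o')(Function('l')(Function('X')(6))), Add(V, B)) = Mul(Pow(Mul(4, Pow(2, 2)), 2), Add(9, 25)) = Mul(Pow(Mul(4, 4), 2), 34) = Mul(Pow(16, 2), 34) = Mul(256, 34) = 8704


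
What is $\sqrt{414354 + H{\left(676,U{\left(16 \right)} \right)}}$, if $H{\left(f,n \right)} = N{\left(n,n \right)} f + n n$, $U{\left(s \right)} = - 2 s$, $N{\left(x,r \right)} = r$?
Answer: $\sqrt{393746} \approx 627.49$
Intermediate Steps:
$H{\left(f,n \right)} = n^{2} + f n$ ($H{\left(f,n \right)} = n f + n n = f n + n^{2} = n^{2} + f n$)
$\sqrt{414354 + H{\left(676,U{\left(16 \right)} \right)}} = \sqrt{414354 + \left(-2\right) 16 \left(676 - 32\right)} = \sqrt{414354 - 32 \left(676 - 32\right)} = \sqrt{414354 - 20608} = \sqrt{393746}$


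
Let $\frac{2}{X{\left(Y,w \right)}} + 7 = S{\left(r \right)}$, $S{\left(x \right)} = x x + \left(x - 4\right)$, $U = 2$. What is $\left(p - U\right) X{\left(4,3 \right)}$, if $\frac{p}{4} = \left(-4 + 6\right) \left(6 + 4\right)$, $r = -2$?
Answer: $- \frac{52}{3} \approx -17.333$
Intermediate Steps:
$S{\left(x \right)} = -4 + x + x^{2}$ ($S{\left(x \right)} = x^{2} + \left(-4 + x\right) = -4 + x + x^{2}$)
$p = 80$ ($p = 4 \left(-4 + 6\right) \left(6 + 4\right) = 4 \cdot 2 \cdot 10 = 4 \cdot 20 = 80$)
$X{\left(Y,w \right)} = - \frac{2}{9}$ ($X{\left(Y,w \right)} = \frac{2}{-7 - \left(6 - 4\right)} = \frac{2}{-7 - 2} = \frac{2}{-9} = 2 \left(- \frac{1}{9}\right) = - \frac{2}{9}$)
$\left(p - U\right) X{\left(4,3 \right)} = \left(80 - 2\right) \left(- \frac{2}{9}\right) = 78 \left(- \frac{2}{9}\right) = - \frac{52}{3}$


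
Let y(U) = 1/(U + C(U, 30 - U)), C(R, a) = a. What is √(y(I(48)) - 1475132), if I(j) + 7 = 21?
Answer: I*√1327618770/30 ≈ 1214.6*I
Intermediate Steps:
I(j) = 14 (I(j) = -7 + 21 = 14)
y(U) = 1/30 (y(U) = 1/(U + (30 - U)) = 1/30)
√(y(I(48)) - 1475132) = √(1/30 - 1475132) = √(-44253959/30) = I*√1327618770/30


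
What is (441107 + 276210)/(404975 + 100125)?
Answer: 717317/505100 ≈ 1.4201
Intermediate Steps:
(441107 + 276210)/(404975 + 100125) = 717317/505100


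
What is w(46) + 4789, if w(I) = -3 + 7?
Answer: 4793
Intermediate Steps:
w(I) = 4
w(46) + 4789 = 4 + 4789 = 4793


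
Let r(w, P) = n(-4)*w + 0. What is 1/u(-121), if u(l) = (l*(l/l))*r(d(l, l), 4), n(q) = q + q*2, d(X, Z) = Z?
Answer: -1/175692 ≈ -5.6918e-6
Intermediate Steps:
n(q) = 3*q (n(q) = q + 2*q = 3*q)
r(w, P) = -12*w (r(w, P) = (3*(-4))*w + 0 = -12*w + 0 = -12*w)
u(l) = -12*l² (u(l) = (l*(l/l))*(-12*l) = (l*1)*(-12*l) = l*(-12*l) = -12*l²)
1/u(-121) = 1/(-12*(-121)²) = 1/(-12*14641) = 1/(-175692) = -1/175692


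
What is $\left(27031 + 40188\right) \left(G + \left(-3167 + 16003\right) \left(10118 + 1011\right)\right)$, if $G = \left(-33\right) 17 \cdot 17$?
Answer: $9601717034233$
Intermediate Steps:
$G = -9537$ ($G = \left(-561\right) 17 = -9537$)
$\left(27031 + 40188\right) \left(G + \left(-3167 + 16003\right) \left(10118 + 1011\right)\right) = \left(27031 + 40188\right) \left(-9537 + \left(-3167 + 16003\right) \left(10118 + 1011\right)\right) = 67219 \left(-9537 + 12836 \cdot 11129\right) = 67219 \left(-9537 + 142851844\right) = 67219 \cdot 142842307 = 9601717034233$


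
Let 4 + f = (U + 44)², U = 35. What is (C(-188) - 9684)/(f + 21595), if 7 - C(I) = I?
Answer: -9489/27832 ≈ -0.34094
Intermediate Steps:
C(I) = 7 - I
f = 6237 (f = -4 + (35 + 44)² = -4 + 79² = -4 + 6241 = 6237)
(C(-188) - 9684)/(f + 21595) = ((7 - 1*(-188)) - 9684)/(6237 + 21595) = ((7 + 188) - 9684)/27832 = (195 - 9684)*(1/27832) = -9489*1/27832 = -9489/27832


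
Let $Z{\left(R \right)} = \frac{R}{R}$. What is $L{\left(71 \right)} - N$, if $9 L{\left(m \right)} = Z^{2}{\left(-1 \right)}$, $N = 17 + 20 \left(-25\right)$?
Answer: $\frac{4348}{9} \approx 483.11$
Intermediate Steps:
$N = -483$ ($N = 17 - 500 = -483$)
$Z{\left(R \right)} = 1$
$L{\left(m \right)} = \frac{1}{9}$ ($L{\left(m \right)} = \frac{1^{2}}{9} = \frac{1}{9} \cdot 1 = \frac{1}{9}$)
$L{\left(71 \right)} - N = \frac{1}{9} - -483 = \frac{1}{9} + 483 = \frac{4348}{9}$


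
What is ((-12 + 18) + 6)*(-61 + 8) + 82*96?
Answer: 7236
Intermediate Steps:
((-12 + 18) + 6)*(-61 + 8) + 82*96 = (6 + 6)*(-53) + 7872 = 12*(-53) + 7872 = -636 + 7872 = 7236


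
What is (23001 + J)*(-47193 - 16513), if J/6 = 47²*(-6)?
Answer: 3600854238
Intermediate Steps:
J = -79524 (J = 6*(47²*(-6)) = 6*(2209*(-6)) = 6*(-13254) = -79524)
(23001 + J)*(-47193 - 16513) = (23001 - 79524)*(-47193 - 16513) = -56523*(-63706) = 3600854238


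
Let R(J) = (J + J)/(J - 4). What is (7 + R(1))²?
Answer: 361/9 ≈ 40.111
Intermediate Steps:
R(J) = 2*J/(-4 + J) (R(J) = (2*J)/(-4 + J) = 2*J/(-4 + J))
(7 + R(1))² = (7 + 2*1/(-4 + 1))² = (7 + 2*1/(-3))² = (7 + 2*1*(-⅓))² = (7 - ⅔)² = (19/3)² = 361/9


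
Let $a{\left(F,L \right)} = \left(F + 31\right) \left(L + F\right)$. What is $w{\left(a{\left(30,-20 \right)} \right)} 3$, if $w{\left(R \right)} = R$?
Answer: $1830$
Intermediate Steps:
$a{\left(F,L \right)} = \left(31 + F\right) \left(F + L\right)$
$w{\left(a{\left(30,-20 \right)} \right)} 3 = \left(30^{2} + 31 \cdot 30 + 31 \left(-20\right) + 30 \left(-20\right)\right) 3 = \left(900 + 930 - 620 - 600\right) 3 = 610 \cdot 3 = 1830$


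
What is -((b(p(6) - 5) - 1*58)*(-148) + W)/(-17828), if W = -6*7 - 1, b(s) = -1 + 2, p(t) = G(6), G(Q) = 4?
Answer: 8393/17828 ≈ 0.47078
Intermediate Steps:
p(t) = 4
b(s) = 1
W = -43 (W = -42 - 1 = -43)
-((b(p(6) - 5) - 1*58)*(-148) + W)/(-17828) = -((1 - 1*58)*(-148) - 43)/(-17828) = -((1 - 58)*(-148) - 43)*(-1/17828) = -(-57*(-148) - 43)*(-1/17828) = -(8436 - 43)*(-1/17828) = -1*8393*(-1/17828) = -8393*(-1/17828) = 8393/17828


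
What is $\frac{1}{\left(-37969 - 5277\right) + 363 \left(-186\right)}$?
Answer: $- \frac{1}{110764} \approx -9.0282 \cdot 10^{-6}$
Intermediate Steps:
$\frac{1}{\left(-37969 - 5277\right) + 363 \left(-186\right)} = \frac{1}{\left(-37969 - 5277\right) - 67518} = \frac{1}{-43246 - 67518} = \frac{1}{-110764} = - \frac{1}{110764}$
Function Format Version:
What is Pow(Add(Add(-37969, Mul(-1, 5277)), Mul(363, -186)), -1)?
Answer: Rational(-1, 110764) ≈ -9.0282e-6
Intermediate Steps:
Pow(Add(Add(-37969, Mul(-1, 5277)), Mul(363, -186)), -1) = Pow(Add(Add(-37969, -5277), -67518), -1) = Pow(Add(-43246, -67518), -1) = Pow(-110764, -1) = Rational(-1, 110764)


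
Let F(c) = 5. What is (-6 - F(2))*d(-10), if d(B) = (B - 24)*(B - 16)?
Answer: -9724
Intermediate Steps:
d(B) = (-24 + B)*(-16 + B)
(-6 - F(2))*d(-10) = (-6 - 1*5)*(384 + (-10)² - 40*(-10)) = (-6 - 5)*(384 + 100 + 400) = -11*884 = -9724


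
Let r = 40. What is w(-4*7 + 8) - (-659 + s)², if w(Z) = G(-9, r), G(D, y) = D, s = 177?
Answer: -232333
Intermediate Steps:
w(Z) = -9
w(-4*7 + 8) - (-659 + s)² = -9 - (-659 + 177)² = -9 - 1*(-482)² = -9 - 1*232324 = -9 - 232324 = -232333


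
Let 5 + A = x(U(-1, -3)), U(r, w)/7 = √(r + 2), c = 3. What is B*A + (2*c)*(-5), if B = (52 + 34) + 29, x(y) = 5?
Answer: -30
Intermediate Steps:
U(r, w) = 7*√(2 + r) (U(r, w) = 7*√(r + 2) = 7*√(2 + r))
A = 0 (A = -5 + 5 = 0)
B = 115 (B = 86 + 29 = 115)
B*A + (2*c)*(-5) = 115*0 + (2*3)*(-5) = 0 + 6*(-5) = 0 - 30 = -30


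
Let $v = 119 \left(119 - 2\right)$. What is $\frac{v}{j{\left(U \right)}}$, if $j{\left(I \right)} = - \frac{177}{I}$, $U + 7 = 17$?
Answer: $- \frac{46410}{59} \approx -786.61$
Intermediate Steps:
$U = 10$ ($U = -7 + 17 = 10$)
$v = 13923$ ($v = 119 \cdot 117 = 13923$)
$\frac{v}{j{\left(U \right)}} = \frac{13923}{\left(-177\right) \frac{1}{10}} = \frac{13923}{- \frac{177}{10}} = 13923 \left(- \frac{10}{177}\right) = - \frac{46410}{59}$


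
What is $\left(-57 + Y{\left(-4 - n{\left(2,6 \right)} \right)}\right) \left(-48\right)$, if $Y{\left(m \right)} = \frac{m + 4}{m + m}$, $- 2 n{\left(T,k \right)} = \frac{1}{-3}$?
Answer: $\frac{68376}{25} \approx 2735.0$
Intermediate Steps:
$n{\left(T,k \right)} = \frac{1}{6}$ ($n{\left(T,k \right)} = - \frac{1}{2 \left(-3\right)} = \left(- \frac{1}{2}\right) \left(- \frac{1}{3}\right) = \frac{1}{6}$)
$Y{\left(m \right)} = \frac{4 + m}{2 m}$
$\left(-57 + Y{\left(-4 - n{\left(2,6 \right)} \right)}\right) \left(-48\right) = \left(-57 + \frac{4 - \frac{25}{6}}{2 \left(-4 - \frac{1}{6}\right)}\right) \left(-48\right) = \left(-57 + \frac{4 - \frac{25}{6}}{2 \left(- \frac{25}{6}\right)}\right) \left(-48\right) = \left(-57 + \frac{1}{2} \left(- \frac{6}{25}\right) \left(- \frac{1}{6}\right)\right) \left(-48\right) = \left(-57 + \frac{1}{50}\right) \left(-48\right) = \left(- \frac{2849}{50}\right) \left(-48\right) = \frac{68376}{25}$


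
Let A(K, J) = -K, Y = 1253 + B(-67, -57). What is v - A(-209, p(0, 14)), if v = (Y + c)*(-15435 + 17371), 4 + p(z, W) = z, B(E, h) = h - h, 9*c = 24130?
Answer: 68546071/9 ≈ 7.6162e+6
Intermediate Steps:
c = 24130/9 (c = (⅑)*24130 = 24130/9 ≈ 2681.1)
B(E, h) = 0
p(z, W) = -4 + z
Y = 1253 (Y = 1253 + 0 = 1253)
v = 68547952/9 (v = (1253 + 24130/9)*(-15435 + 17371) = (35407/9)*1936 = 68547952/9 ≈ 7.6164e+6)
v - A(-209, p(0, 14)) = 68547952/9 - (-1)*(-209) = 68547952/9 - 1*209 = 68547952/9 - 209 = 68546071/9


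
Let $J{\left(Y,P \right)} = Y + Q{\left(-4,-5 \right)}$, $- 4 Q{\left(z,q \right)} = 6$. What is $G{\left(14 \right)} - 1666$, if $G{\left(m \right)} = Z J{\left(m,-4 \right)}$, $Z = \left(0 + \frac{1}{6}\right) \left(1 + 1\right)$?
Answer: $- \frac{9971}{6} \approx -1661.8$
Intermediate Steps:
$Q{\left(z,q \right)} = - \frac{3}{2}$ ($Q{\left(z,q \right)} = \left(- \frac{1}{4}\right) 6 = - \frac{3}{2}$)
$Z = \frac{1}{3}$ ($Z = \left(0 + \frac{1}{6}\right) 2 = \frac{1}{6} \cdot 2 = \frac{1}{3} \approx 0.33333$)
$J{\left(Y,P \right)} = - \frac{3}{2} + Y$ ($J{\left(Y,P \right)} = Y - \frac{3}{2} = - \frac{3}{2} + Y$)
$G{\left(m \right)} = - \frac{1}{2} + \frac{m}{3}$ ($G{\left(m \right)} = \frac{- \frac{3}{2} + m}{3} = - \frac{1}{2} + \frac{m}{3}$)
$G{\left(14 \right)} - 1666 = \left(- \frac{1}{2} + \frac{1}{3} \cdot 14\right) - 1666 = \left(- \frac{1}{2} + \frac{14}{3}\right) - 1666 = \frac{25}{6} - 1666 = - \frac{9971}{6}$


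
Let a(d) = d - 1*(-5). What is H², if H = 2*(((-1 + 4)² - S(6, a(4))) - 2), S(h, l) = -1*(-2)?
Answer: 100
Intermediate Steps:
a(d) = 5 + d (a(d) = d + 5 = 5 + d)
S(h, l) = 2
H = 10 (H = 2*(((-1 + 4)² - 1*2) - 2) = 2*((3² - 2) - 2) = 2*((9 - 2) - 2) = 2*(7 - 2) = 2*5 = 10)
H² = 10² = 100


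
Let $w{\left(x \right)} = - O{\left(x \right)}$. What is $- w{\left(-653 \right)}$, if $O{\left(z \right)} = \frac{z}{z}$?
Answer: $1$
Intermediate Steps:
$O{\left(z \right)} = 1$
$w{\left(x \right)} = -1$ ($w{\left(x \right)} = \left(-1\right) 1 = -1$)
$- w{\left(-653 \right)} = \left(-1\right) \left(-1\right) = 1$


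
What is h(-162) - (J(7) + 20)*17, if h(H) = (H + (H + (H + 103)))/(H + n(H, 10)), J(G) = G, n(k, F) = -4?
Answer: -75811/166 ≈ -456.69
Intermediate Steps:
h(H) = (103 + 3*H)/(-4 + H) (h(H) = (H + (H + (H + 103)))/(H - 4) = (H + (H + (103 + H)))/(-4 + H) = (H + (103 + 2*H))/(-4 + H) = (103 + 3*H)/(-4 + H))
h(-162) - (J(7) + 20)*17 = (103 + 3*(-162))/(-4 - 162) - (7 + 20)*17 = (103 - 486)/(-166) - 27*17 = -1/166*(-383) - 1*459 = 383/166 - 459 = -75811/166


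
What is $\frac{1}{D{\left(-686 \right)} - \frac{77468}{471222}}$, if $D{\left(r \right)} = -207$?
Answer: $- \frac{235611}{48810211} \approx -0.0048271$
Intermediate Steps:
$\frac{1}{D{\left(-686 \right)} - \frac{77468}{471222}} = \frac{1}{-207 - \frac{77468}{471222}} = \frac{1}{-207 - \frac{38734}{235611}} = \frac{1}{- \frac{48810211}{235611}} = - \frac{235611}{48810211}$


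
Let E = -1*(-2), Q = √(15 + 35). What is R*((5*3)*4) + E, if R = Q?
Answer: 2 + 300*√2 ≈ 426.26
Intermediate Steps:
Q = 5*√2 (Q = √50 = 5*√2 ≈ 7.0711)
E = 2
R = 5*√2 ≈ 7.0711
R*((5*3)*4) + E = (5*√2)*((5*3)*4) + 2 = (5*√2)*(15*4) + 2 = (5*√2)*60 + 2 = 300*√2 + 2 = 2 + 300*√2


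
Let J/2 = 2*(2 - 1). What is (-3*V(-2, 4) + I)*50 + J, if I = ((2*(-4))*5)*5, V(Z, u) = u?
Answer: -10596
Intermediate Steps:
I = -200 (I = -8*5*5 = -40*5 = -200)
J = 4 (J = 2*(2*(2 - 1)) = 2*(2*1) = 2*2 = 4)
(-3*V(-2, 4) + I)*50 + J = (-3*4 - 200)*50 + 4 = (-12 - 200)*50 + 4 = -212*50 + 4 = -10600 + 4 = -10596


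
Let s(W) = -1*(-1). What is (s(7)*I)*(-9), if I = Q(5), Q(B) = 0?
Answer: 0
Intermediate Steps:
I = 0
s(W) = 1
(s(7)*I)*(-9) = (1*0)*(-9) = 0*(-9) = 0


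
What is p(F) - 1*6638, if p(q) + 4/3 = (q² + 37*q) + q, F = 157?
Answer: 71927/3 ≈ 23976.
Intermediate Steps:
p(q) = -4/3 + q² + 38*q (p(q) = -4/3 + ((q² + 37*q) + q) = -4/3 + (q² + 38*q) = -4/3 + q² + 38*q)
p(F) - 1*6638 = (-4/3 + 157² + 38*157) - 1*6638 = (-4/3 + 24649 + 5966) - 6638 = 91841/3 - 6638 = 71927/3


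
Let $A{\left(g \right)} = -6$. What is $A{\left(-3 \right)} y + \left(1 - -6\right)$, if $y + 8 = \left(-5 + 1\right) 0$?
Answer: $55$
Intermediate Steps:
$y = -8$ ($y = -8 + \left(-5 + 1\right) 0 = -8 - 0 = -8 + 0 = -8$)
$A{\left(-3 \right)} y + \left(1 - -6\right) = \left(-6\right) \left(-8\right) + \left(1 - -6\right) = 48 + \left(1 + 6\right) = 48 + 7 = 55$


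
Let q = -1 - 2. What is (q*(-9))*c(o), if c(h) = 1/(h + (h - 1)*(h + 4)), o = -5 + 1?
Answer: -27/4 ≈ -6.7500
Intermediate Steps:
o = -4
c(h) = 1/(h + (-1 + h)*(4 + h))
q = -3
(q*(-9))*c(o) = (-3*(-9))/(-4 + (-4)² + 4*(-4)) = 27/(-4 + 16 - 16) = 27/(-4) = 27*(-¼) = -27/4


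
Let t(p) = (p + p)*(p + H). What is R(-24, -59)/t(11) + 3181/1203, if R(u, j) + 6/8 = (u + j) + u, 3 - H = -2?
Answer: 3960355/1693824 ≈ 2.3381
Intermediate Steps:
H = 5 (H = 3 - 1*(-2) = 3 + 2 = 5)
R(u, j) = -3/4 + j + 2*u (R(u, j) = -3/4 + ((u + j) + u) = -3/4 + ((j + u) + u) = -3/4 + (j + 2*u) = -3/4 + j + 2*u)
t(p) = 2*p*(5 + p) (t(p) = (p + p)*(p + 5) = (2*p)*(5 + p) = 2*p*(5 + p))
R(-24, -59)/t(11) + 3181/1203 = (-3/4 - 59 + 2*(-24))/((2*11*(5 + 11))) + 3181/1203 = (-3/4 - 59 - 48)/((2*11*16)) + 3181*(1/1203) = -431/4/352 + 3181/1203 = -431/4*1/352 + 3181/1203 = -431/1408 + 3181/1203 = 3960355/1693824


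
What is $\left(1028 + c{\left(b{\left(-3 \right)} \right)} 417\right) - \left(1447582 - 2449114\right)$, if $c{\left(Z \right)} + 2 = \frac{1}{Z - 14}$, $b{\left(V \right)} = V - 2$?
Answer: $\frac{19032377}{19} \approx 1.0017 \cdot 10^{6}$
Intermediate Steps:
$b{\left(V \right)} = -2 + V$ ($b{\left(V \right)} = V - 2 = -2 + V$)
$c{\left(Z \right)} = -2 + \frac{1}{-14 + Z}$ ($c{\left(Z \right)} = -2 + \frac{1}{Z - 14} = -2 + \frac{1}{-14 + Z}$)
$\left(1028 + c{\left(b{\left(-3 \right)} \right)} 417\right) - \left(1447582 - 2449114\right) = \left(1028 + \frac{29 - 2 \left(-2 - 3\right)}{-14 - 5} \cdot 417\right) - \left(1447582 - 2449114\right) = \left(1028 + \frac{29 - -10}{-14 - 5} \cdot 417\right) - -1001532 = \left(1028 + \frac{29 + 10}{-19} \cdot 417\right) + 1001532 = \left(1028 + \left(- \frac{1}{19}\right) 39 \cdot 417\right) + 1001532 = \left(1028 - \frac{16263}{19}\right) + 1001532 = \frac{3269}{19} + 1001532 = \frac{19032377}{19}$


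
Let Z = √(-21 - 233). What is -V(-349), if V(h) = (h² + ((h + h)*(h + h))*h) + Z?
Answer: 169912395 - I*√254 ≈ 1.6991e+8 - 15.937*I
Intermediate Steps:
Z = I*√254 (Z = √(-254) = I*√254 ≈ 15.937*I)
V(h) = h² + 4*h³ + I*√254 (V(h) = (h² + ((h + h)*(h + h))*h) + I*√254 = (h² + ((2*h)*(2*h))*h) + I*√254 = (h² + (4*h²)*h) + I*√254 = (h² + 4*h³) + I*√254 = h² + 4*h³ + I*√254)
-V(-349) = -((-349)² + 4*(-349)³ + I*√254) = -(121801 + 4*(-42508549) + I*√254) = -(121801 - 170034196 + I*√254) = -(-169912395 + I*√254) = 169912395 - I*√254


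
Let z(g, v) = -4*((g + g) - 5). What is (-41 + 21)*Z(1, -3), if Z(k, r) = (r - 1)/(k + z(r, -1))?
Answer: 16/9 ≈ 1.7778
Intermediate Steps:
z(g, v) = 20 - 8*g (z(g, v) = -4*(2*g - 5) = -4*(-5 + 2*g) = 20 - 8*g)
Z(k, r) = (-1 + r)/(20 + k - 8*r) (Z(k, r) = (r - 1)/(k + (20 - 8*r)) = (-1 + r)/(20 + k - 8*r))
(-41 + 21)*Z(1, -3) = (-41 + 21)*((-1 - 3)/(20 + 1 - 8*(-3))) = -20*(-4)/(20 + 1 + 24) = -20*(-4)/45 = -4*(-4)/9 = -20*(-4/45) = 16/9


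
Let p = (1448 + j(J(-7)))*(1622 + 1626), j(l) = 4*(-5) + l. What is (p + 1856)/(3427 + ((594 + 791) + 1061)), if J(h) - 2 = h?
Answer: 4623760/5873 ≈ 787.29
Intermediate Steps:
J(h) = 2 + h
j(l) = -20 + l
p = 4621904 (p = (1448 + (-20 + (2 - 7)))*(1622 + 1626) = (1448 + (-20 - 5))*3248 = (1448 - 25)*3248 = 1423*3248 = 4621904)
(p + 1856)/(3427 + ((594 + 791) + 1061)) = (4621904 + 1856)/(3427 + ((594 + 791) + 1061)) = 4623760/(3427 + (1385 + 1061)) = 4623760/(3427 + 2446) = 4623760/5873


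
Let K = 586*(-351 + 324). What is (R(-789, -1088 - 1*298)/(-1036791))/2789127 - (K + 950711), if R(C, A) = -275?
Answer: -245768870270514818/262885615587 ≈ -9.3489e+5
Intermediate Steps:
K = -15822 (K = 586*(-27) = -15822)
(R(-789, -1088 - 1*298)/(-1036791))/2789127 - (K + 950711) = -275/(-1036791)/2789127 - (-15822 + 950711) = -275*(-1/1036791)*(1/2789127) - 1*934889 = (275/1036791)*(1/2789127) - 934889 = 25/262885615587 - 934889 = -245768870270514818/262885615587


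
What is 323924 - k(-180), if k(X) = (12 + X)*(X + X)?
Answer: 263444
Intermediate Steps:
k(X) = 2*X*(12 + X) (k(X) = (12 + X)*(2*X) = 2*X*(12 + X))
323924 - k(-180) = 323924 - 2*(-180)*(12 - 180) = 323924 - 2*(-180)*(-168) = 323924 - 1*60480 = 323924 - 60480 = 263444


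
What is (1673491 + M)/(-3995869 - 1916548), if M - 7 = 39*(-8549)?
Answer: -191441/844631 ≈ -0.22666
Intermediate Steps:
M = -333404 (M = 7 + 39*(-8549) = 7 - 333411 = -333404)
(1673491 + M)/(-3995869 - 1916548) = (1673491 - 333404)/(-3995869 - 1916548) = 1340087/(-5912417) = 1340087*(-1/5912417) = -191441/844631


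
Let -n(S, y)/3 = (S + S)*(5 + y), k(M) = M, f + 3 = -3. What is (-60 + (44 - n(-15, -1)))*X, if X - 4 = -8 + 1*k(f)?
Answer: 3760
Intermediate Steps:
f = -6 (f = -3 - 3 = -6)
n(S, y) = -6*S*(5 + y) (n(S, y) = -3*(S + S)*(5 + y) = -3*2*S*(5 + y) = -6*S*(5 + y))
X = -10 (X = 4 + (-8 + 1*(-6)) = 4 + (-8 - 6) = 4 - 14 = -10)
(-60 + (44 - n(-15, -1)))*X = (-60 + (44 - (-6)*(-15)*(5 - 1)))*(-10) = (-60 + (44 - (-6)*(-15)*4))*(-10) = (-60 + (44 - 1*360))*(-10) = (-60 + (44 - 360))*(-10) = (-60 - 316)*(-10) = -376*(-10) = 3760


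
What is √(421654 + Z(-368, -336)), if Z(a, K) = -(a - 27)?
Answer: √422049 ≈ 649.65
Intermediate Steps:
Z(a, K) = 27 - a (Z(a, K) = -(-27 + a) = 27 - a)
√(421654 + Z(-368, -336)) = √(421654 + (27 - 1*(-368))) = √(421654 + (27 + 368)) = √(421654 + 395) = √422049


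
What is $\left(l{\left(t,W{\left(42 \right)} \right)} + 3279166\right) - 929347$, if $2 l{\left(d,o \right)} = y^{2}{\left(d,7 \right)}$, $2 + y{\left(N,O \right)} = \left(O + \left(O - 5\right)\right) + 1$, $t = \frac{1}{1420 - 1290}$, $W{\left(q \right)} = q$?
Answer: $2349851$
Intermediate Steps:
$t = \frac{1}{130} \approx 0.0076923$
$y{\left(N,O \right)} = -6 + 2 O$ ($y{\left(N,O \right)} = -2 + \left(\left(O + \left(O - 5\right)\right) + 1\right) = -2 + \left(\left(O + \left(-5 + O\right)\right) + 1\right) = -2 + \left(\left(-5 + 2 O\right) + 1\right) = -2 + \left(-4 + 2 O\right) = -6 + 2 O$)
$l{\left(d,o \right)} = 32$ ($l{\left(d,o \right)} = \frac{\left(-6 + 2 \cdot 7\right)^{2}}{2} = \frac{\left(-6 + 14\right)^{2}}{2} = \frac{8^{2}}{2} = \frac{1}{2} \cdot 64 = 32$)
$\left(l{\left(t,W{\left(42 \right)} \right)} + 3279166\right) - 929347 = \left(32 + 3279166\right) - 929347 = 3279198 - 929347 = 2349851$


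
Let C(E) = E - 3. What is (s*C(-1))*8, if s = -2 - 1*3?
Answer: 160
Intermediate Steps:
s = -5 (s = -2 - 3 = -5)
C(E) = -3 + E
(s*C(-1))*8 = -5*(-3 - 1)*8 = -5*(-4)*8 = 20*8 = 160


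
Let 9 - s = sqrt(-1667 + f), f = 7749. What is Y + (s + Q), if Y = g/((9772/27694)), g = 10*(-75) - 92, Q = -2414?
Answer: -11705002/2443 - sqrt(6082) ≈ -4869.2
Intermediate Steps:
s = 9 - sqrt(6082) (s = 9 - sqrt(-1667 + 7749) = 9 - sqrt(6082) ≈ -68.987)
g = -842 (g = -750 - 92 = -842)
Y = -5829587/2443 (Y = -842/(9772/27694) = -842/(9772*(1/27694)) = -842/4886/13847 = -842*13847/4886 = -5829587/2443 ≈ -2386.2)
Y + (s + Q) = -5829587/2443 + ((9 - sqrt(6082)) - 2414) = -5829587/2443 + (-2405 - sqrt(6082)) = -11705002/2443 - sqrt(6082)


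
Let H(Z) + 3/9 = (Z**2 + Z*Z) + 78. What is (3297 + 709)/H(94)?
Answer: 12018/53249 ≈ 0.22569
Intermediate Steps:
H(Z) = 233/3 + 2*Z**2 (H(Z) = -1/3 + ((Z**2 + Z*Z) + 78) = -1/3 + ((Z**2 + Z**2) + 78) = -1/3 + (2*Z**2 + 78) = -1/3 + (78 + 2*Z**2) = 233/3 + 2*Z**2)
(3297 + 709)/H(94) = (3297 + 709)/(233/3 + 2*94**2) = 4006/(233/3 + 2*8836) = 4006/(233/3 + 17672) = 4006/(53249/3) = 4006*(3/53249) = 12018/53249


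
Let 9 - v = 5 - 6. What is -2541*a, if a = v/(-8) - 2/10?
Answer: 73689/20 ≈ 3684.4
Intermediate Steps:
v = 10 (v = 9 - (5 - 6) = 9 - 1*(-1) = 9 + 1 = 10)
a = -29/20 (a = 10/(-8) - 2/10 = 10*(-⅛) - 2*⅒ = -5/4 - ⅕ = -29/20 ≈ -1.4500)
-2541*a = -2541*(-29/20) = 73689/20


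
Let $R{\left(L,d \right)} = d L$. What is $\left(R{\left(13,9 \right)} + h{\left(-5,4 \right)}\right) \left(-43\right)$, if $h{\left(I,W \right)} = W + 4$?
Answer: $-5375$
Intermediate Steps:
$R{\left(L,d \right)} = L d$
$h{\left(I,W \right)} = 4 + W$
$\left(R{\left(13,9 \right)} + h{\left(-5,4 \right)}\right) \left(-43\right) = \left(13 \cdot 9 + \left(4 + 4\right)\right) \left(-43\right) = \left(117 + 8\right) \left(-43\right) = 125 \left(-43\right) = -5375$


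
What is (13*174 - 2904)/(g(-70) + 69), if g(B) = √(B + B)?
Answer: -44298/4901 + 1284*I*√35/4901 ≈ -9.0386 + 1.5499*I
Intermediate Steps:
g(B) = √2*√B (g(B) = √(2*B) = √2*√B)
(13*174 - 2904)/(g(-70) + 69) = (13*174 - 2904)/(√2*√(-70) + 69) = (2262 - 2904)/(√2*(I*√70) + 69) = -642/(2*I*√35 + 69) = -642/(69 + 2*I*√35)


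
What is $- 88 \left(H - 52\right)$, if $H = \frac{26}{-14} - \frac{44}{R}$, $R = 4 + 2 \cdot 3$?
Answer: $\frac{179432}{35} \approx 5126.6$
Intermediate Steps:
$R = 10$ ($R = 4 + 6 = 10$)
$H = - \frac{219}{35}$ ($H = \frac{26}{-14} - \frac{44}{10} = 26 \left(- \frac{1}{14}\right) - \frac{22}{5} = - \frac{13}{7} - \frac{22}{5} = - \frac{219}{35} \approx -6.2571$)
$- 88 \left(H - 52\right) = - 88 \left(- \frac{219}{35} - 52\right) = \left(-88\right) \left(- \frac{2039}{35}\right) = \frac{179432}{35}$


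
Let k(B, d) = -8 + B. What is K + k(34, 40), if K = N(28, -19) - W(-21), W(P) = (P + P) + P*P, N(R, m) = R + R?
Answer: -317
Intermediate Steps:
N(R, m) = 2*R
W(P) = P² + 2*P (W(P) = 2*P + P² = P² + 2*P)
K = -343 (K = 2*28 - (-21)*(2 - 21) = 56 - (-21)*(-19) = 56 - 1*399 = 56 - 399 = -343)
K + k(34, 40) = -343 + (-8 + 34) = -343 + 26 = -317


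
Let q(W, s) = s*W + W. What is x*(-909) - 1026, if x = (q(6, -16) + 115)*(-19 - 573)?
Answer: 13452174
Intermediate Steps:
q(W, s) = W + W*s (q(W, s) = W*s + W = W + W*s)
x = -14800 (x = (6*(1 - 16) + 115)*(-19 - 573) = (6*(-15) + 115)*(-592) = (-90 + 115)*(-592) = 25*(-592) = -14800)
x*(-909) - 1026 = -14800*(-909) - 1026 = 13453200 - 1026 = 13452174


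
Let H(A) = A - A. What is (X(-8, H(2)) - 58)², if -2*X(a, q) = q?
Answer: 3364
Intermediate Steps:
H(A) = 0
X(a, q) = -q/2
(X(-8, H(2)) - 58)² = (-½*0 - 58)² = (0 - 58)² = (-58)² = 3364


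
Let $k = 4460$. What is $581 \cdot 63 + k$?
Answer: $41063$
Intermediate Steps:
$581 \cdot 63 + k = 581 \cdot 63 + 4460 = 36603 + 4460 = 41063$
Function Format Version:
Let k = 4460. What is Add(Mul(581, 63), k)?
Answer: 41063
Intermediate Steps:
Add(Mul(581, 63), k) = Add(Mul(581, 63), 4460) = Add(36603, 4460) = 41063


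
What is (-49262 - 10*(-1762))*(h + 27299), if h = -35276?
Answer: 252408234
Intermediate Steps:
(-49262 - 10*(-1762))*(h + 27299) = (-49262 - 10*(-1762))*(-35276 + 27299) = (-49262 + 17620)*(-7977) = -31642*(-7977) = 252408234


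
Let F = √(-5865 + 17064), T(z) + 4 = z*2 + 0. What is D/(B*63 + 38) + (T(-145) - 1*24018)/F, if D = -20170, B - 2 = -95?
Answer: 20170/5821 - 8104*√11199/3733 ≈ -226.27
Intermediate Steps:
B = -93 (B = 2 - 95 = -93)
T(z) = -4 + 2*z (T(z) = -4 + (z*2 + 0) = -4 + (2*z + 0) = -4 + 2*z)
F = √11199 ≈ 105.83
D/(B*63 + 38) + (T(-145) - 1*24018)/F = -20170/(-93*63 + 38) + ((-4 + 2*(-145)) - 1*24018)/(√11199) = -20170/(-5859 + 38) + ((-4 - 290) - 24018)*(√11199/11199) = -20170/(-5821) + (-294 - 24018)*(√11199/11199) = -20170*(-1/5821) - 8104*√11199/3733 = 20170/5821 - 8104*√11199/3733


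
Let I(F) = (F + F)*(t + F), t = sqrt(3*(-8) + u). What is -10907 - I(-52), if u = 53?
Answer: -16315 + 104*sqrt(29) ≈ -15755.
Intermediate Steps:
t = sqrt(29) (t = sqrt(3*(-8) + 53) = sqrt(-24 + 53) = sqrt(29) ≈ 5.3852)
I(F) = 2*F*(F + sqrt(29)) (I(F) = (F + F)*(sqrt(29) + F) = (2*F)*(F + sqrt(29)) = 2*F*(F + sqrt(29)))
-10907 - I(-52) = -10907 - 2*(-52)*(-52 + sqrt(29)) = -10907 - (5408 - 104*sqrt(29)) = -10907 + (-5408 + 104*sqrt(29)) = -16315 + 104*sqrt(29)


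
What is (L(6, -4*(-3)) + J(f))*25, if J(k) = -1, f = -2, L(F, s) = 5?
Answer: 100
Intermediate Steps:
(L(6, -4*(-3)) + J(f))*25 = (5 - 1)*25 = 4*25 = 100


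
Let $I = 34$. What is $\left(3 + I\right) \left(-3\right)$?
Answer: $-111$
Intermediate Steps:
$\left(3 + I\right) \left(-3\right) = \left(3 + 34\right) \left(-3\right) = 37 \left(-3\right) = -111$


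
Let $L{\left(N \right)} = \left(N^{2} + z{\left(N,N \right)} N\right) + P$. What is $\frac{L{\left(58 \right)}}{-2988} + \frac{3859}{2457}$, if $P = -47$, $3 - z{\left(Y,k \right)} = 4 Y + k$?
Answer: $\frac{4920005}{815724} \approx 6.0315$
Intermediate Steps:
$z{\left(Y,k \right)} = 3 - k - 4 Y$ ($z{\left(Y,k \right)} = 3 - \left(4 Y + k\right) = 3 - \left(k + 4 Y\right) = 3 - k - 4 Y$)
$L{\left(N \right)} = -47 + N^{2} + N \left(3 - 5 N\right)$ ($L{\left(N \right)} = \left(N^{2} + \left(3 - N - 4 N\right) N\right) - 47 = \left(N^{2} + \left(3 - 5 N\right) N\right) - 47 = \left(N^{2} + N \left(3 - 5 N\right)\right) - 47 = -47 + N^{2} + N \left(3 - 5 N\right)$)
$\frac{L{\left(58 \right)}}{-2988} + \frac{3859}{2457} = \frac{-47 - 4 \cdot 58^{2} + 3 \cdot 58}{-2988} + \frac{3859}{2457} = \left(-47 - 13456 + 174\right) \left(- \frac{1}{2988}\right) + 3859 \cdot \frac{1}{2457} = \left(-47 - 13456 + 174\right) \left(- \frac{1}{2988}\right) + \frac{3859}{2457} = \left(-13329\right) \left(- \frac{1}{2988}\right) + \frac{3859}{2457} = \frac{1481}{332} + \frac{3859}{2457} = \frac{4920005}{815724}$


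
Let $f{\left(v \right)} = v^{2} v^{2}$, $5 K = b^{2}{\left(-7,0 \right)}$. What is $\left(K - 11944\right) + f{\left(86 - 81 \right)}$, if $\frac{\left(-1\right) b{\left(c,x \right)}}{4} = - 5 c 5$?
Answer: $86681$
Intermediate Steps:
$b{\left(c,x \right)} = 100 c$ ($b{\left(c,x \right)} = - 4 - 5 c 5 = - 4 \left(- 25 c\right) = 100 c$)
$K = 98000$ ($K = \frac{\left(100 \left(-7\right)\right)^{2}}{5} = \frac{\left(-700\right)^{2}}{5} = \frac{1}{5} \cdot 490000 = 98000$)
$f{\left(v \right)} = v^{4}$
$\left(K - 11944\right) + f{\left(86 - 81 \right)} = \left(98000 - 11944\right) + \left(86 - 81\right)^{4} = 86056 + \left(86 - 81\right)^{4} = 86056 + 5^{4} = 86056 + 625 = 86681$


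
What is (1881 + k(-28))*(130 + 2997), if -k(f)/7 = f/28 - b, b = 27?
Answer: 6494779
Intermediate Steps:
k(f) = 189 - f/4 (k(f) = -7*(f/28 - 1*27) = -7*(f*(1/28) - 27) = -7*(f/28 - 27) = -7*(-27 + f/28) = 189 - f/4)
(1881 + k(-28))*(130 + 2997) = (1881 + (189 - ¼*(-28)))*(130 + 2997) = (1881 + (189 + 7))*3127 = (1881 + 196)*3127 = 2077*3127 = 6494779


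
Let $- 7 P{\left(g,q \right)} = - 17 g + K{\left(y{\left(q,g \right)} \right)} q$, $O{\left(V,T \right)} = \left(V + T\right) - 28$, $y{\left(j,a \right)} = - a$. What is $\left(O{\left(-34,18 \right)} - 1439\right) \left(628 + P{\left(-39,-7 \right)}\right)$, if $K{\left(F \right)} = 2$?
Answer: $- \frac{5556801}{7} \approx -7.9383 \cdot 10^{5}$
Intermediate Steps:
$O{\left(V,T \right)} = -28 + T + V$ ($O{\left(V,T \right)} = \left(T + V\right) - 28 = -28 + T + V$)
$P{\left(g,q \right)} = - \frac{2 q}{7} + \frac{17 g}{7}$ ($P{\left(g,q \right)} = - \frac{- 17 g + 2 q}{7} = - \frac{2 q}{7} + \frac{17 g}{7}$)
$\left(O{\left(-34,18 \right)} - 1439\right) \left(628 + P{\left(-39,-7 \right)}\right) = \left(\left(-28 + 18 - 34\right) - 1439\right) \left(628 + \left(\left(- \frac{2}{7}\right) \left(-7\right) + \frac{17}{7} \left(-39\right)\right)\right) = \left(-44 - 1439\right) \left(628 + \left(2 - \frac{663}{7}\right)\right) = - 1483 \left(628 - \frac{649}{7}\right) = \left(-1483\right) \frac{3747}{7} = - \frac{5556801}{7}$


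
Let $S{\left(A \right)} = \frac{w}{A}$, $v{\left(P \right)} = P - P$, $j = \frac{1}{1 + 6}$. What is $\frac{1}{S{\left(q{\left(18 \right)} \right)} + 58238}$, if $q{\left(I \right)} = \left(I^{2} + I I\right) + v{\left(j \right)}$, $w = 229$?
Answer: $\frac{648}{37738453} \approx 1.7171 \cdot 10^{-5}$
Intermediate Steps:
$j = \frac{1}{7} \approx 0.14286$
$v{\left(P \right)} = 0$
$q{\left(I \right)} = 2 I^{2}$ ($q{\left(I \right)} = \left(I^{2} + I I\right) + 0 = \left(I^{2} + I^{2}\right) + 0 = 2 I^{2} + 0 = 2 I^{2}$)
$S{\left(A \right)} = \frac{229}{A}$
$\frac{1}{S{\left(q{\left(18 \right)} \right)} + 58238} = \frac{1}{\frac{229}{2 \cdot 18^{2}} + 58238} = \frac{1}{\frac{229}{2 \cdot 324} + 58238} = \frac{1}{\frac{229}{648} + 58238} = \frac{1}{\frac{37738453}{648}} = \frac{648}{37738453}$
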